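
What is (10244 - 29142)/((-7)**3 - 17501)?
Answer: 9449/8922 ≈ 1.0591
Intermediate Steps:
(10244 - 29142)/((-7)**3 - 17501) = -18898/(-343 - 17501) = -18898/(-17844) = -18898*(-1/17844) = 9449/8922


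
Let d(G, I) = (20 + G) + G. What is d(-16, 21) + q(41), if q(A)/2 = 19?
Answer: 26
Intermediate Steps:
q(A) = 38 (q(A) = 2*19 = 38)
d(G, I) = 20 + 2*G
d(-16, 21) + q(41) = (20 + 2*(-16)) + 38 = (20 - 32) + 38 = -12 + 38 = 26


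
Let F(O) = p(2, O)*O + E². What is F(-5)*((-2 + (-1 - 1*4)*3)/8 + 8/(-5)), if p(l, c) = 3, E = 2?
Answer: 1639/40 ≈ 40.975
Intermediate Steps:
F(O) = 4 + 3*O (F(O) = 3*O + 2² = 3*O + 4 = 4 + 3*O)
F(-5)*((-2 + (-1 - 1*4)*3)/8 + 8/(-5)) = (4 + 3*(-5))*((-2 + (-1 - 1*4)*3)/8 + 8/(-5)) = (4 - 15)*((-2 + (-1 - 4)*3)*(⅛) + 8*(-⅕)) = -11*((-2 - 5*3)*(⅛) - 8/5) = -11*((-2 - 15)*(⅛) - 8/5) = -11*(-17*⅛ - 8/5) = -11*(-17/8 - 8/5) = -11*(-149/40) = 1639/40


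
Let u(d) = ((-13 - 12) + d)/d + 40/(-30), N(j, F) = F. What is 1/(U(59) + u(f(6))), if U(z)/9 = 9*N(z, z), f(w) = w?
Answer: 2/9549 ≈ 0.00020945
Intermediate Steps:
u(d) = -4/3 + (-25 + d)/d (u(d) = (-25 + d)/d + 40*(-1/30) = (-25 + d)/d - 4/3 = -4/3 + (-25 + d)/d)
U(z) = 81*z (U(z) = 9*(9*z) = 81*z)
1/(U(59) + u(f(6))) = 1/(81*59 + (⅓)*(-75 - 1*6)/6) = 1/(4779 + (⅓)*(⅙)*(-75 - 6)) = 1/(4779 + (⅓)*(⅙)*(-81)) = 1/(4779 - 9/2) = 1/(9549/2) = 2/9549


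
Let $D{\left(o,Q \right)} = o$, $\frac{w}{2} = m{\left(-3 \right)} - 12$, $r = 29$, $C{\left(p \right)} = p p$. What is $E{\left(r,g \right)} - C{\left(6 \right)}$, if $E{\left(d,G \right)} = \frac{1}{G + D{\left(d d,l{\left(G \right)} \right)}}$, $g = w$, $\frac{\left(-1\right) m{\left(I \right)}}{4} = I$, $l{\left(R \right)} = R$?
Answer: $- \frac{30275}{841} \approx -35.999$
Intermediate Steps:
$m{\left(I \right)} = - 4 I$
$C{\left(p \right)} = p^{2}$
$w = 0$ ($w = 2 \left(\left(-4\right) \left(-3\right) - 12\right) = 2 \left(12 - 12\right) = 2 \cdot 0 = 0$)
$g = 0$
$E{\left(d,G \right)} = \frac{1}{G + d^{2}}$ ($E{\left(d,G \right)} = \frac{1}{G + d d} = \frac{1}{G + d^{2}}$)
$E{\left(r,g \right)} - C{\left(6 \right)} = \frac{1}{0 + 29^{2}} - 6^{2} = \frac{1}{0 + 841} - 36 = \frac{1}{841} - 36 = - \frac{30275}{841}$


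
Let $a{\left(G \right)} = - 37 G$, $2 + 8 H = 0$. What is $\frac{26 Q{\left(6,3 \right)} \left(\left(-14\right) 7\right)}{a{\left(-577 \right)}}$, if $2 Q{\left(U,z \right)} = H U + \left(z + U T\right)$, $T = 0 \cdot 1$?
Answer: $- \frac{1911}{21349} \approx -0.089512$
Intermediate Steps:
$T = 0$
$H = - \frac{1}{4}$ ($H = - \frac{1}{4} + \frac{1}{8} \cdot 0 = - \frac{1}{4} + 0 = - \frac{1}{4} \approx -0.25$)
$Q{\left(U,z \right)} = \frac{z}{2} - \frac{U}{8}$ ($Q{\left(U,z \right)} = \frac{- \frac{U}{4} + \left(z + U 0\right)}{2} = \frac{- \frac{U}{4} + \left(z + 0\right)}{2} = \frac{- \frac{U}{4} + z}{2} = \frac{z - \frac{U}{4}}{2} = \frac{z}{2} - \frac{U}{8}$)
$\frac{26 Q{\left(6,3 \right)} \left(\left(-14\right) 7\right)}{a{\left(-577 \right)}} = \frac{26 \left(\frac{1}{2} \cdot 3 - \frac{3}{4}\right) \left(\left(-14\right) 7\right)}{\left(-37\right) \left(-577\right)} = \frac{26 \left(\frac{3}{2} - \frac{3}{4}\right) \left(-98\right)}{21349} = 26 \cdot \frac{3}{4} \left(-98\right) \frac{1}{21349} = \frac{39}{2} \left(-98\right) \frac{1}{21349} = \left(-1911\right) \frac{1}{21349} = - \frac{1911}{21349}$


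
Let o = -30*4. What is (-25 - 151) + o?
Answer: -296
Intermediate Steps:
o = -120
(-25 - 151) + o = (-25 - 151) - 120 = -176 - 120 = -296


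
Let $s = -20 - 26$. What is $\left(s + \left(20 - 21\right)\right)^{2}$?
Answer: $2209$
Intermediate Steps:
$s = -46$ ($s = -20 - 26 = -46$)
$\left(s + \left(20 - 21\right)\right)^{2} = \left(-46 + \left(20 - 21\right)\right)^{2} = \left(-46 - 1\right)^{2} = \left(-47\right)^{2} = 2209$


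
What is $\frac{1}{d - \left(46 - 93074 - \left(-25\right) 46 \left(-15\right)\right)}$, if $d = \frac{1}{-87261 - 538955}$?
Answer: $\frac{626216}{69057848047} \approx 9.068 \cdot 10^{-6}$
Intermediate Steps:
$d = - \frac{1}{626216}$ ($d = \frac{1}{-626216} = - \frac{1}{626216} \approx -1.5969 \cdot 10^{-6}$)
$\frac{1}{d - \left(46 - 93074 - \left(-25\right) 46 \left(-15\right)\right)} = \frac{1}{- \frac{1}{626216} - \left(46 - 93074 - \left(-25\right) 46 \left(-15\right)\right)} = \frac{1}{- \frac{1}{626216} - -110278} = \frac{1}{- \frac{1}{626216} + \left(17250 - -93028\right)} = \frac{1}{- \frac{1}{626216} + \left(17250 + 93028\right)} = \frac{1}{- \frac{1}{626216} + 110278} = \frac{1}{\frac{69057848047}{626216}} = \frac{626216}{69057848047}$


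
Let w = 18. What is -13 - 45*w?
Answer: -823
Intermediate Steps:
-13 - 45*w = -13 - 45*18 = -13 - 810 = -823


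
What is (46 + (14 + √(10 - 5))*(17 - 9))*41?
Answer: 6478 + 328*√5 ≈ 7211.4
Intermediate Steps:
(46 + (14 + √(10 - 5))*(17 - 9))*41 = (46 + (14 + √5)*8)*41 = (46 + (112 + 8*√5))*41 = (158 + 8*√5)*41 = 6478 + 328*√5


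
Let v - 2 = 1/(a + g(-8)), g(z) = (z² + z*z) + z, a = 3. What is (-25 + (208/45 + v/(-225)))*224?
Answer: -126381248/27675 ≈ -4566.6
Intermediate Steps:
g(z) = z + 2*z² (g(z) = (z² + z²) + z = 2*z² + z = z + 2*z²)
v = 247/123 (v = 2 + 1/(3 - 8*(1 + 2*(-8))) = 2 + 1/(3 - 8*(1 - 16)) = 2 + 1/(3 - 8*(-15)) = 2 + 1/(3 + 120) = 2 + 1/123 = 247/123 ≈ 2.0081)
(-25 + (208/45 + v/(-225)))*224 = (-25 + (208/45 + (247/123)/(-225)))*224 = (-25 + (208*(1/45) + (247/123)*(-1/225)))*224 = (-25 + (208/45 - 247/27675))*224 = (-25 + 127673/27675)*224 = -564202/27675*224 = -126381248/27675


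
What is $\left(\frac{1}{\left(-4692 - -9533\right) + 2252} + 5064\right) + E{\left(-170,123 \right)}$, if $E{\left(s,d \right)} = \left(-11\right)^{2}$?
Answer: $\frac{36777206}{7093} \approx 5185.0$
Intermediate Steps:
$E{\left(s,d \right)} = 121$
$\left(\frac{1}{\left(-4692 - -9533\right) + 2252} + 5064\right) + E{\left(-170,123 \right)} = \left(\frac{1}{\left(-4692 - -9533\right) + 2252} + 5064\right) + 121 = \left(\frac{1}{\left(-4692 + 9533\right) + 2252} + 5064\right) + 121 = \left(\frac{1}{4841 + 2252} + 5064\right) + 121 = \left(\frac{1}{7093} + 5064\right) + 121 = \frac{35918953}{7093} + 121 = \frac{36777206}{7093}$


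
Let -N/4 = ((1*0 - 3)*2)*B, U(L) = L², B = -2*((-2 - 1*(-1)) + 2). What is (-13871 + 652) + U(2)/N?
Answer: -158629/12 ≈ -13219.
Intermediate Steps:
B = -2 (B = -2*((-2 + 1) + 2) = -2*(-1 + 2) = -2*1 = -2)
N = -48 (N = -4*(1*0 - 3)*2*(-2) = -4*(0 - 3)*2*(-2) = -4*(-3*2)*(-2) = -(-24)*(-2) = -4*12 = -48)
(-13871 + 652) + U(2)/N = (-13871 + 652) + 2²/(-48) = -13219 + 4*(-1/48) = -13219 - 1/12 = -158629/12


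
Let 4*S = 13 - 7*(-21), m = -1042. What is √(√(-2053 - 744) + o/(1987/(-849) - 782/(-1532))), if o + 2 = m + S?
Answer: √(777047243472888 + 1416297546889*I*√2797)/1190083 ≈ 23.45 + 1.1276*I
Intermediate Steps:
S = 40 (S = (13 - 7*(-21))/4 = (13 + 147)/4 = (¼)*160 = 40)
o = -1004 (o = -2 + (-1042 + 40) = -2 - 1002 = -1004)
√(√(-2053 - 744) + o/(1987/(-849) - 782/(-1532))) = √(√(-2053 - 744) - 1004/(1987/(-849) - 782/(-1532))) = √(√(-2797) - 1004/(1987*(-1/849) - 782*(-1/1532))) = √(I*√2797 - 1004/(-1987/849 + 391/766)) = √(I*√2797 - 1004/(-1190083/650334)) = √(I*√2797 - 1004*(-650334/1190083)) = √(I*√2797 + 652935336/1190083) = √(652935336/1190083 + I*√2797)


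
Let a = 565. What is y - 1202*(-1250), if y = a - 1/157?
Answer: 235981204/157 ≈ 1.5031e+6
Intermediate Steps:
y = 88704/157 (y = 565 - 1/157 = 88704/157 ≈ 564.99)
y - 1202*(-1250) = 88704/157 - 1202*(-1250) = 88704/157 + 1502500 = 235981204/157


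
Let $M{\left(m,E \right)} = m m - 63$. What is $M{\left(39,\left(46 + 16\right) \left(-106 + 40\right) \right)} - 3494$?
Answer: $-2036$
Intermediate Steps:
$M{\left(m,E \right)} = -63 + m^{2}$ ($M{\left(m,E \right)} = m^{2} - 63 = -63 + m^{2}$)
$M{\left(39,\left(46 + 16\right) \left(-106 + 40\right) \right)} - 3494 = \left(-63 + 39^{2}\right) - 3494 = \left(-63 + 1521\right) - 3494 = 1458 - 3494 = -2036$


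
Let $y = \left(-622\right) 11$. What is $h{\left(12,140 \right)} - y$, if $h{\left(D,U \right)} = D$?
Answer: $6854$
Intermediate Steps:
$y = -6842$
$h{\left(12,140 \right)} - y = 12 - -6842 = 12 + 6842 = 6854$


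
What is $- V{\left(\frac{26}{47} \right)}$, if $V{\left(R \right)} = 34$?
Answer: $-34$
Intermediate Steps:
$- V{\left(\frac{26}{47} \right)} = \left(-1\right) 34 = -34$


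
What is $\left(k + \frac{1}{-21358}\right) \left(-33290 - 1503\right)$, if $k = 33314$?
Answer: $- \frac{24755929659923}{21358} \approx -1.1591 \cdot 10^{9}$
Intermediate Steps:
$\left(k + \frac{1}{-21358}\right) \left(-33290 - 1503\right) = \left(33314 + \frac{1}{-21358}\right) \left(-33290 - 1503\right) = \left(33314 - \frac{1}{21358}\right) \left(-34793\right) = \frac{711520411}{21358} \left(-34793\right) = - \frac{24755929659923}{21358}$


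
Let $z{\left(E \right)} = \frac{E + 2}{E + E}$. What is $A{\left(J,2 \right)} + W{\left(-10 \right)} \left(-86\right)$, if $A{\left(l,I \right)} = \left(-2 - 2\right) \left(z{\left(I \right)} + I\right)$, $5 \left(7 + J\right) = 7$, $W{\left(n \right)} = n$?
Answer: $848$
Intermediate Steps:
$z{\left(E \right)} = \frac{2 + E}{2 E}$
$J = - \frac{28}{5}$ ($J = -7 + \frac{1}{5} \cdot 7 = -7 + \frac{7}{5} = - \frac{28}{5} \approx -5.6$)
$A{\left(l,I \right)} = - 4 I - \frac{2 \left(2 + I\right)}{I}$ ($A{\left(l,I \right)} = \left(-2 - 2\right) \left(\frac{2 + I}{2 I} + I\right) = \left(-2 - 2\right) \left(I + \frac{2 + I}{2 I}\right) = - 4 \left(I + \frac{2 + I}{2 I}\right) = - 4 I - \frac{2 \left(2 + I\right)}{I}$)
$A{\left(J,2 \right)} + W{\left(-10 \right)} \left(-86\right) = \left(-2 - 8 - \frac{4}{2}\right) - -860 = \left(-2 - 8 - 2\right) + 860 = -12 + 860 = 848$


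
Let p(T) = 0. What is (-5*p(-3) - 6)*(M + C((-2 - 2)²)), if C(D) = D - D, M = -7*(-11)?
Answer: -462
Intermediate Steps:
M = 77
C(D) = 0
(-5*p(-3) - 6)*(M + C((-2 - 2)²)) = (-5*0 - 6)*(77 + 0) = (0 - 6)*77 = -6*77 = -462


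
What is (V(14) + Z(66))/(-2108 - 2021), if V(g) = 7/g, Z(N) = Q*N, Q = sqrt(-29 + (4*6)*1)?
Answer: -1/8258 - 66*I*sqrt(5)/4129 ≈ -0.00012109 - 0.035742*I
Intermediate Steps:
Q = I*sqrt(5) (Q = sqrt(-29 + 24*1) = sqrt(-29 + 24) = sqrt(-5) = I*sqrt(5) ≈ 2.2361*I)
Z(N) = I*N*sqrt(5) (Z(N) = (I*sqrt(5))*N = I*N*sqrt(5))
(V(14) + Z(66))/(-2108 - 2021) = (7/14 + I*66*sqrt(5))/(-2108 - 2021) = (7*(1/14) + 66*I*sqrt(5))/(-4129) = (1/2 + 66*I*sqrt(5))*(-1/4129) = -1/8258 - 66*I*sqrt(5)/4129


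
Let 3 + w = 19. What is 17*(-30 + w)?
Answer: -238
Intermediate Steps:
w = 16 (w = -3 + 19 = 16)
17*(-30 + w) = 17*(-30 + 16) = 17*(-14) = -238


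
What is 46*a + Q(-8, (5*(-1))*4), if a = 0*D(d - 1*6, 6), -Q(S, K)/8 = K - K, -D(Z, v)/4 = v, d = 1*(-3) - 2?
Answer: 0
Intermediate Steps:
d = -5 (d = -3 - 2 = -5)
D(Z, v) = -4*v
Q(S, K) = 0 (Q(S, K) = -8*(K - K) = -8*0 = 0)
a = 0 (a = 0*(-4*6) = 0*(-24) = 0)
46*a + Q(-8, (5*(-1))*4) = 46*0 + 0 = 0 + 0 = 0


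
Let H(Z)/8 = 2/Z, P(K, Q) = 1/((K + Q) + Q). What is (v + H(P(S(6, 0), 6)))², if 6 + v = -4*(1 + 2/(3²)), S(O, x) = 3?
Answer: 4251844/81 ≈ 52492.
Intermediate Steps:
P(K, Q) = 1/(K + 2*Q)
v = -98/9 (v = -6 - 4*(1 + 2/(3²)) = -6 - 4*(1 + 2/9) = -6 - 4*11/9 = -6 - 44/9 = -98/9 ≈ -10.889)
H(Z) = 16/Z (H(Z) = 8*(2/Z) = 16/Z)
(v + H(P(S(6, 0), 6)))² = (-98/9 + 16/(1/(3 + 2*6)))² = (-98/9 + 16/(1/(3 + 12)))² = (-98/9 + 16/(1/15))² = (-98/9 + 16*15)² = (-98/9 + 240)² = (2062/9)² = 4251844/81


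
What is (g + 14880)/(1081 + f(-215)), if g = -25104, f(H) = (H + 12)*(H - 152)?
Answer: -568/4199 ≈ -0.13527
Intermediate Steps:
f(H) = (-152 + H)*(12 + H) (f(H) = (12 + H)*(-152 + H) = (-152 + H)*(12 + H))
(g + 14880)/(1081 + f(-215)) = (-25104 + 14880)/(1081 + (-1824 + (-215)² - 140*(-215))) = -10224/(1081 + (-1824 + 46225 + 30100)) = -10224/(1081 + 74501) = -10224/75582 = -10224*1/75582 = -568/4199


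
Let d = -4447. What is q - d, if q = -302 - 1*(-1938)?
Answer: 6083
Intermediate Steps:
q = 1636 (q = -302 + 1938 = 1636)
q - d = 1636 - 1*(-4447) = 1636 + 4447 = 6083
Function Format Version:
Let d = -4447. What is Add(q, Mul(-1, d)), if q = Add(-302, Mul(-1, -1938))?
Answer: 6083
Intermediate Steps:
q = 1636 (q = Add(-302, 1938) = 1636)
Add(q, Mul(-1, d)) = Add(1636, Mul(-1, -4447)) = Add(1636, 4447) = 6083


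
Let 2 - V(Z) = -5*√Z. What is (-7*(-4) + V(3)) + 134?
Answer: 164 + 5*√3 ≈ 172.66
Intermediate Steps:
V(Z) = 2 + 5*√Z (V(Z) = 2 - (-5)*√Z = 2 + 5*√Z)
(-7*(-4) + V(3)) + 134 = (-7*(-4) + (2 + 5*√3)) + 134 = (28 + (2 + 5*√3)) + 134 = (30 + 5*√3) + 134 = 164 + 5*√3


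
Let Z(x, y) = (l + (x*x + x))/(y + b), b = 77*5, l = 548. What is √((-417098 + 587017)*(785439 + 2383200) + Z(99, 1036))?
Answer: √22187418881964361/203 ≈ 7.3377e+5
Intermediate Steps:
b = 385
Z(x, y) = (548 + x + x²)/(385 + y) (Z(x, y) = (548 + (x*x + x))/(y + 385) = (548 + (x² + x))/(385 + y) = (548 + (x + x²))/(385 + y) = (548 + x + x²)/(385 + y))
√((-417098 + 587017)*(785439 + 2383200) + Z(99, 1036)) = √((-417098 + 587017)*(785439 + 2383200) + (548 + 99 + 99²)/(385 + 1036)) = √(169919*3168639 + (548 + 99 + 9801)/1421) = √(538411970241 + (1/1421)*10448) = √(538411970241 + 10448/1421) = √(765083409722909/1421) = √22187418881964361/203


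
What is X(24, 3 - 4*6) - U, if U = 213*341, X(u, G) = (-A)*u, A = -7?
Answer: -72465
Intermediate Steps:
X(u, G) = 7*u (X(u, G) = (-1*(-7))*u = 7*u)
U = 72633
X(24, 3 - 4*6) - U = 7*24 - 1*72633 = 168 - 72633 = -72465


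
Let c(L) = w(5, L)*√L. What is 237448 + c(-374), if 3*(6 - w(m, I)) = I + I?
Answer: 237448 + 766*I*√374/3 ≈ 2.3745e+5 + 4937.9*I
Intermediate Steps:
w(m, I) = 6 - 2*I/3 (w(m, I) = 6 - (I + I)/3 = 6 - 2*I/3)
c(L) = √L*(6 - 2*L/3) (c(L) = (6 - 2*L/3)*√L = √L*(6 - 2*L/3))
237448 + c(-374) = 237448 + 2*√(-374)*(9 - 1*(-374))/3 = 237448 + 2*(I*√374)*(9 + 374)/3 = 237448 + (⅔)*(I*√374)*383 = 237448 + 766*I*√374/3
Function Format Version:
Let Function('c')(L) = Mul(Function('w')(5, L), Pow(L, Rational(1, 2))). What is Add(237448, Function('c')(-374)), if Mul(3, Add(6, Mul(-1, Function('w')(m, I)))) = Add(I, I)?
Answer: Add(237448, Mul(Rational(766, 3), I, Pow(374, Rational(1, 2)))) ≈ Add(2.3745e+5, Mul(4937.9, I))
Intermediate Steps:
Function('w')(m, I) = Add(6, Mul(Rational(-2, 3), I)) (Function('w')(m, I) = Add(6, Mul(Rational(-1, 3), Add(I, I))) = Add(6, Mul(Rational(-1, 3), Mul(2, I))) = Add(6, Mul(Rational(-2, 3), I)))
Function('c')(L) = Mul(Pow(L, Rational(1, 2)), Add(6, Mul(Rational(-2, 3), L))) (Function('c')(L) = Mul(Add(6, Mul(Rational(-2, 3), L)), Pow(L, Rational(1, 2))) = Mul(Pow(L, Rational(1, 2)), Add(6, Mul(Rational(-2, 3), L))))
Add(237448, Function('c')(-374)) = Add(237448, Mul(Rational(2, 3), Pow(-374, Rational(1, 2)), Add(9, Mul(-1, -374)))) = Add(237448, Mul(Rational(2, 3), Mul(I, Pow(374, Rational(1, 2))), Add(9, 374))) = Add(237448, Mul(Rational(2, 3), Mul(I, Pow(374, Rational(1, 2))), 383)) = Add(237448, Mul(Rational(766, 3), I, Pow(374, Rational(1, 2))))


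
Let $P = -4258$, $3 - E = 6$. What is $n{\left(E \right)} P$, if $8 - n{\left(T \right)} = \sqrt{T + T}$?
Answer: $-34064 + 4258 i \sqrt{6} \approx -34064.0 + 10430.0 i$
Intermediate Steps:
$E = -3$ ($E = 3 - 6 = -3$)
$n{\left(T \right)} = 8 - \sqrt{2} \sqrt{T}$ ($n{\left(T \right)} = 8 - \sqrt{T + T} = 8 - \sqrt{2 T} = 8 - \sqrt{2} \sqrt{T}$)
$n{\left(E \right)} P = \left(8 - \sqrt{2} \sqrt{-3}\right) \left(-4258\right) = \left(8 - \sqrt{2} i \sqrt{3}\right) \left(-4258\right) = \left(8 - i \sqrt{6}\right) \left(-4258\right) = -34064 + 4258 i \sqrt{6}$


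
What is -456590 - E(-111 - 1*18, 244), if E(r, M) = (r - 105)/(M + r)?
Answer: -52507616/115 ≈ -4.5659e+5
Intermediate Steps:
E(r, M) = (-105 + r)/(M + r)
-456590 - E(-111 - 1*18, 244) = -456590 - (-105 + (-111 - 1*18))/(244 + (-111 - 1*18)) = -456590 - (-105 + (-111 - 18))/(244 + (-111 - 18)) = -456590 - (-105 - 129)/(244 - 129) = -456590 - (-234)/115 = -456590 - 1*(-234/115) = -456590 + 234/115 = -52507616/115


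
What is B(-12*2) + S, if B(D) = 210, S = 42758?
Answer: 42968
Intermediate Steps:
B(-12*2) + S = 210 + 42758 = 42968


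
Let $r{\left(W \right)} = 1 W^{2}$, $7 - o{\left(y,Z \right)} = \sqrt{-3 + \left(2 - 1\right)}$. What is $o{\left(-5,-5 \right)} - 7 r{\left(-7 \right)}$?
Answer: $-336 - i \sqrt{2} \approx -336.0 - 1.4142 i$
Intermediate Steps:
$o{\left(y,Z \right)} = 7 - i \sqrt{2}$ ($o{\left(y,Z \right)} = 7 - \sqrt{-3 + \left(2 - 1\right)} = 7 - \sqrt{-3 + 1} = 7 - \sqrt{-2} = 7 - i \sqrt{2}$)
$r{\left(W \right)} = W^{2}$
$o{\left(-5,-5 \right)} - 7 r{\left(-7 \right)} = \left(7 - i \sqrt{2}\right) - 7 \left(-7\right)^{2} = \left(7 - i \sqrt{2}\right) - 343 = -336 - i \sqrt{2}$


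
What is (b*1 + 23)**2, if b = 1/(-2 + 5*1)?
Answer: 4900/9 ≈ 544.44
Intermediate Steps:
b = 1/3 (b = 1/(-2 + 5) = 1/3 ≈ 0.33333)
(b*1 + 23)**2 = ((1/3)*1 + 23)**2 = (1/3 + 23)**2 = (70/3)**2 = 4900/9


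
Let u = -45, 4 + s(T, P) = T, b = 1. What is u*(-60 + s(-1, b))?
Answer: 2925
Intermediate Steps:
s(T, P) = -4 + T
u*(-60 + s(-1, b)) = -45*(-60 + (-4 - 1)) = -45*(-60 - 5) = -45*(-65) = 2925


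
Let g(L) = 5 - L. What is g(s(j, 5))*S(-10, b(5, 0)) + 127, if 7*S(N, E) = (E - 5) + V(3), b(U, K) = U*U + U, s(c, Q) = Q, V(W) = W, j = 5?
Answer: 127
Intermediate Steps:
b(U, K) = U + U² (b(U, K) = U² + U = U + U²)
S(N, E) = -2/7 + E/7 (S(N, E) = ((E - 5) + 3)/7 = ((-5 + E) + 3)/7 = (-2 + E)/7 = -2/7 + E/7)
g(s(j, 5))*S(-10, b(5, 0)) + 127 = (5 - 1*5)*(-2/7 + (5*(1 + 5))/7) + 127 = (5 - 5)*(-2/7 + (5*6)/7) + 127 = 0*(-2/7 + (⅐)*30) + 127 = 0*(-2/7 + 30/7) + 127 = 0*4 + 127 = 0 + 127 = 127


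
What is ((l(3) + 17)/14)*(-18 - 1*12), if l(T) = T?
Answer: -300/7 ≈ -42.857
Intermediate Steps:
((l(3) + 17)/14)*(-18 - 1*12) = ((3 + 17)/14)*(-18 - 1*12) = (20*(1/14))*(-18 - 12) = (10/7)*(-30) = -300/7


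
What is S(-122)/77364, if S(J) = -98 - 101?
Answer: -199/77364 ≈ -0.0025723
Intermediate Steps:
S(J) = -199
S(-122)/77364 = -199/77364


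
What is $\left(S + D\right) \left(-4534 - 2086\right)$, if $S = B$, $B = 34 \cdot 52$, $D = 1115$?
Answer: $-19085460$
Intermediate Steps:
$B = 1768$
$S = 1768$
$\left(S + D\right) \left(-4534 - 2086\right) = \left(1768 + 1115\right) \left(-4534 - 2086\right) = 2883 \left(-6620\right) = -19085460$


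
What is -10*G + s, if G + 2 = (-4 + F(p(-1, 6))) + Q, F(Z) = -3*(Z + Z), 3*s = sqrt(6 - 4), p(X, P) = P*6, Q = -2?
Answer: 2240 + sqrt(2)/3 ≈ 2240.5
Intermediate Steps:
p(X, P) = 6*P
s = sqrt(2)/3 (s = sqrt(6 - 4)/3 = sqrt(2)/3 ≈ 0.47140)
F(Z) = -6*Z
G = -224 (G = -2 + ((-4 - 36*6) - 2) = -2 + ((-4 - 6*36) - 2) = -2 + ((-4 - 216) - 2) = -2 + (-220 - 2) = -2 - 222 = -224)
-10*G + s = -10*(-224) + sqrt(2)/3 = 2240 + sqrt(2)/3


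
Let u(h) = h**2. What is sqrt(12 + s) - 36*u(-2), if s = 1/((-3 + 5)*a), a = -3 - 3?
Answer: -144 + sqrt(429)/6 ≈ -140.55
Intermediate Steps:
a = -6
s = -1/12 (s = 1/((-3 + 5)*(-6)) = 1/(2*(-6)) = 1/(-12) = -1/12 ≈ -0.083333)
sqrt(12 + s) - 36*u(-2) = sqrt(12 - 1/12) - 36*(-2)**2 = sqrt(143/12) - 36*4 = sqrt(429)/6 - 144 = -144 + sqrt(429)/6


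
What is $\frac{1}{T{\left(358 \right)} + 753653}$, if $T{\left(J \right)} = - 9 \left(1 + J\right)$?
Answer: $\frac{1}{750422} \approx 1.3326 \cdot 10^{-6}$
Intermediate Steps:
$T{\left(J \right)} = -9 - 9 J$
$\frac{1}{T{\left(358 \right)} + 753653} = \frac{1}{\left(-9 - 3222\right) + 753653} = \frac{1}{-3231 + 753653} = \frac{1}{750422}$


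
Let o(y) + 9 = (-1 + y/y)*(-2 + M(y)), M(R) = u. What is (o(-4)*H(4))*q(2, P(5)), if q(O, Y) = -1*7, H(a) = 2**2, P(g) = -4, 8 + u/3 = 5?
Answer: 252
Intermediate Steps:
u = -9 (u = -24 + 3*5 = -24 + 15 = -9)
M(R) = -9
H(a) = 4
q(O, Y) = -7
o(y) = -9 (o(y) = -9 + (-1 + y/y)*(-2 - 9) = -9 + (-1 + 1)*(-11) = -9 + 0*(-11) = -9 + 0 = -9)
(o(-4)*H(4))*q(2, P(5)) = -9*4*(-7) = -36*(-7) = 252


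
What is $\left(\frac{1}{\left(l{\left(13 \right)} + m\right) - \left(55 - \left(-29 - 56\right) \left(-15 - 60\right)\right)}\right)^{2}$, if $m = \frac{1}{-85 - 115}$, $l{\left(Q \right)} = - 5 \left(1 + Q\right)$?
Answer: $\frac{40000}{1562497500001} \approx 2.56 \cdot 10^{-8}$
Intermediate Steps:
$l{\left(Q \right)} = -5 - 5 Q$
$m = - \frac{1}{200}$ ($m = \frac{1}{-200} = - \frac{1}{200} \approx -0.005$)
$\left(\frac{1}{\left(l{\left(13 \right)} + m\right) - \left(55 - \left(-29 - 56\right) \left(-15 - 60\right)\right)}\right)^{2} = \left(\frac{1}{\left(\left(-5 - 65\right) - \frac{1}{200}\right) - \left(55 - \left(-29 - 56\right) \left(-15 - 60\right)\right)}\right)^{2} = \left(\frac{1}{\left(\left(-5 - 65\right) - \frac{1}{200}\right) - -6320}\right)^{2} = \left(\frac{1}{\left(-70 - \frac{1}{200}\right) + \left(-55 + 6375\right)}\right)^{2} = \left(\frac{1}{- \frac{14001}{200} + 6320}\right)^{2} = \left(\frac{1}{\frac{1249999}{200}}\right)^{2} = \left(\frac{200}{1249999}\right)^{2} = \frac{40000}{1562497500001}$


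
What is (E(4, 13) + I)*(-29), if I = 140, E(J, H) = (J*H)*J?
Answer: -10092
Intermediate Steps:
E(J, H) = H*J² (E(J, H) = (H*J)*J = H*J²)
(E(4, 13) + I)*(-29) = (13*4² + 140)*(-29) = (13*16 + 140)*(-29) = (208 + 140)*(-29) = 348*(-29) = -10092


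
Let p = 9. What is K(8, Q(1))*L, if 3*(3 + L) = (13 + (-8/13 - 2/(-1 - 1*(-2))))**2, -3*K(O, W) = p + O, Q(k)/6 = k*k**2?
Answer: -31552/169 ≈ -186.70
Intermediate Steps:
Q(k) = 6*k**3 (Q(k) = 6*(k*k**2) = 6*k**3)
K(O, W) = -3 - O/3 (K(O, W) = -(9 + O)/3 = -3 - O/3)
L = 5568/169 (L = -3 + (13 + (-8/13 - 2/(-1 - 1*(-2))))**2/3 = -3 + (13 + (-8*1/13 - 2/(-1 + 2)))**2/3 = -3 + (13 + (-8/13 - 2/1))**2/3 = -3 + (13 + (-8/13 - 2*1))**2/3 = -3 + (13 + (-8/13 - 2))**2/3 = -3 + (13 - 34/13)**2/3 = -3 + (135/13)**2/3 = -3 + (1/3)*(18225/169) = -3 + 6075/169 = 5568/169 ≈ 32.947)
K(8, Q(1))*L = (-3 - 1/3*8)*(5568/169) = (-3 - 8/3)*(5568/169) = -17/3*5568/169 = -31552/169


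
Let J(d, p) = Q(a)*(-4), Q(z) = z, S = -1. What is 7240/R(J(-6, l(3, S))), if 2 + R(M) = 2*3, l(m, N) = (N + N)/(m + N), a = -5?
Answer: 1810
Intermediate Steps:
l(m, N) = 2*N/(N + m) (l(m, N) = (2*N)/(N + m) = 2*N/(N + m))
J(d, p) = 20 (J(d, p) = -5*(-4) = 20)
R(M) = 4 (R(M) = -2 + 2*3 = -2 + 6 = 4)
7240/R(J(-6, l(3, S))) = 7240/4 = 7240*(¼) = 1810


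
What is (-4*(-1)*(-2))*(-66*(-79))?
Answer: -41712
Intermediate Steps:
(-4*(-1)*(-2))*(-66*(-79)) = (4*(-2))*5214 = -8*5214 = -41712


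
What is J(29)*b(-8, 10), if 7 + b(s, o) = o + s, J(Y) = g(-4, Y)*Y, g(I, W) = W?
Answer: -4205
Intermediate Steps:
J(Y) = Y**2 (J(Y) = Y*Y = Y**2)
b(s, o) = -7 + o + s (b(s, o) = -7 + (o + s) = -7 + o + s)
J(29)*b(-8, 10) = 29**2*(-7 + 10 - 8) = 841*(-5) = -4205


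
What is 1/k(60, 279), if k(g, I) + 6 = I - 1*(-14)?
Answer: 1/287 ≈ 0.0034843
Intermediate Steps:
k(g, I) = 8 + I (k(g, I) = -6 + (I - 1*(-14)) = -6 + (I + 14) = -6 + (14 + I) = 8 + I)
1/k(60, 279) = 1/(8 + 279) = 1/287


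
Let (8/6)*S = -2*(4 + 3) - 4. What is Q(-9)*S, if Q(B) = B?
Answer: 243/2 ≈ 121.50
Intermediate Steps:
S = -27/2 (S = 3*(-2*(4 + 3) - 4)/4 = 3*(-2*7 - 4)/4 = 3*(-14 - 4)/4 = (3/4)*(-18) = -27/2 ≈ -13.500)
Q(-9)*S = -9*(-27/2) = 243/2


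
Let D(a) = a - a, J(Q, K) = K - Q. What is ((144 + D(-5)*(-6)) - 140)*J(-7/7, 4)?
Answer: 20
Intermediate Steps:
D(a) = 0
((144 + D(-5)*(-6)) - 140)*J(-7/7, 4) = ((144 + 0*(-6)) - 140)*(4 - (-7)/7) = ((144 + 0) - 140)*(4 - (-7)/7) = (144 - 140)*(4 - 1*(-1)) = 4*(4 + 1) = 4*5 = 20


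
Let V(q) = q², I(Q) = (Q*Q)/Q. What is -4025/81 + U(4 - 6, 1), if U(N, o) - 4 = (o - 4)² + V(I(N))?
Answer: -2648/81 ≈ -32.691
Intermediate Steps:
I(Q) = Q (I(Q) = Q²/Q = Q)
U(N, o) = 4 + N² + (-4 + o)² (U(N, o) = 4 + ((o - 4)² + N²) = 4 + ((-4 + o)² + N²) = 4 + (N² + (-4 + o)²) = 4 + N² + (-4 + o)²)
-4025/81 + U(4 - 6, 1) = -4025/81 + (4 + (4 - 6)² + (-4 + 1)²) = -4025/81 + (4 + (-2)² + (-3)²) = -35*115/81 + (4 + 4 + 9) = -4025/81 + 17 = -2648/81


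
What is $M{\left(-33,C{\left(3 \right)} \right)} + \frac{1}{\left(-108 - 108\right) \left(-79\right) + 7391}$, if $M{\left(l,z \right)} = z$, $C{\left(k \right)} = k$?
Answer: $\frac{73366}{24455} \approx 3.0$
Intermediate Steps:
$M{\left(-33,C{\left(3 \right)} \right)} + \frac{1}{\left(-108 - 108\right) \left(-79\right) + 7391} = 3 + \frac{1}{\left(-108 - 108\right) \left(-79\right) + 7391} = 3 + \frac{1}{\left(-216\right) \left(-79\right) + 7391} = 3 + \frac{1}{17064 + 7391} = 3 + \frac{1}{24455} = \frac{73366}{24455}$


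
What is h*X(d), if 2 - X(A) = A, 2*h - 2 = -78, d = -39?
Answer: -1558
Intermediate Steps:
h = -38 (h = 1 + (½)*(-78) = 1 - 39 = -38)
X(A) = 2 - A
h*X(d) = -38*(2 - 1*(-39)) = -38*(2 + 39) = -38*41 = -1558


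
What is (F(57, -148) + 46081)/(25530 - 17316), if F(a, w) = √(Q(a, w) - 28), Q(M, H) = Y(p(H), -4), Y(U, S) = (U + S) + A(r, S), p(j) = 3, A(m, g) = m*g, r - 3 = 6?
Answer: 46081/8214 + I*√65/8214 ≈ 5.6101 + 0.00098153*I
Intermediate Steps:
r = 9 (r = 3 + 6 = 9)
A(m, g) = g*m
Y(U, S) = U + 10*S (Y(U, S) = (U + S) + S*9 = (S + U) + 9*S = U + 10*S)
Q(M, H) = -37 (Q(M, H) = 3 + 10*(-4) = 3 - 40 = -37)
F(a, w) = I*√65 (F(a, w) = √(-37 - 28) = √(-65) = I*√65)
(F(57, -148) + 46081)/(25530 - 17316) = (I*√65 + 46081)/(25530 - 17316) = (46081 + I*√65)/8214 = (46081 + I*√65)*(1/8214) = 46081/8214 + I*√65/8214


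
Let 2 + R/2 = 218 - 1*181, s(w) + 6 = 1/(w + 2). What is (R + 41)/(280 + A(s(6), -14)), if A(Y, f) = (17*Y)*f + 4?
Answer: 148/2243 ≈ 0.065983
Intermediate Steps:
s(w) = -6 + 1/(2 + w) (s(w) = -6 + 1/(w + 2) = -6 + 1/(2 + w))
A(Y, f) = 4 + 17*Y*f (A(Y, f) = 17*Y*f + 4 = 4 + 17*Y*f)
R = 70 (R = -4 + 2*(218 - 1*181) = -4 + 2*(218 - 181) = -4 + 2*37 = -4 + 74 = 70)
(R + 41)/(280 + A(s(6), -14)) = (70 + 41)/(280 + (4 + 17*((-11 - 6*6)/(2 + 6))*(-14))) = 111/(280 + (4 + 17*((-11 - 36)/8)*(-14))) = 111/(280 + (4 + 17*((1/8)*(-47))*(-14))) = 111/(280 + (4 + 17*(-47/8)*(-14))) = 111/(280 + (4 + 5593/4)) = 111/(280 + 5609/4) = 111/(6729/4) = 111*(4/6729) = 148/2243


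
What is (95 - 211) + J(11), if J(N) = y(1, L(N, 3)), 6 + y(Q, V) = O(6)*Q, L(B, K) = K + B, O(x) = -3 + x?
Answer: -119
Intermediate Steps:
L(B, K) = B + K
y(Q, V) = -6 + 3*Q (y(Q, V) = -6 + (-3 + 6)*Q = -6 + 3*Q)
J(N) = -3 (J(N) = -6 + 3*1 = -6 + 3 = -3)
(95 - 211) + J(11) = (95 - 211) - 3 = -116 - 3 = -119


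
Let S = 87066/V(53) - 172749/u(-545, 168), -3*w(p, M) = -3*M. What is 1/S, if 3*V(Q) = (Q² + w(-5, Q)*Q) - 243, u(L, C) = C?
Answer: -301000/294881537 ≈ -0.0010207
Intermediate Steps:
w(p, M) = M (w(p, M) = -(-1)*M = M)
V(Q) = -81 + 2*Q²/3 (V(Q) = ((Q² + Q*Q) - 243)/3 = ((Q² + Q²) - 243)/3 = (2*Q² - 243)/3 = (-243 + 2*Q²)/3 = -81 + 2*Q²/3)
S = -294881537/301000 (S = 87066/(-81 + (⅔)*53²) - 172749/168 = 87066/(-81 + (⅔)*2809) - 172749*1/168 = 87066/(-81 + 5618/3) - 57583/56 = 87066/(5375/3) - 57583/56 = 87066*(3/5375) - 57583/56 = 261198/5375 - 57583/56 = -294881537/301000 ≈ -979.67)
1/S = 1/(-294881537/301000) = -301000/294881537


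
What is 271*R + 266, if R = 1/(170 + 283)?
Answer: 120769/453 ≈ 266.60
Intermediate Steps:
R = 1/453 ≈ 0.0022075
271*R + 266 = 271*(1/453) + 266 = 271/453 + 266 = 120769/453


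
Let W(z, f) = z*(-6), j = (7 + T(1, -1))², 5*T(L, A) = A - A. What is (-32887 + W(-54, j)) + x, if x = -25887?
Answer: -58450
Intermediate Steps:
T(L, A) = 0 (T(L, A) = (A - A)/5 = (⅕)*0 = 0)
j = 49 (j = (7 + 0)² = 7² = 49)
W(z, f) = -6*z
(-32887 + W(-54, j)) + x = (-32887 - 6*(-54)) - 25887 = (-32887 + 324) - 25887 = -32563 - 25887 = -58450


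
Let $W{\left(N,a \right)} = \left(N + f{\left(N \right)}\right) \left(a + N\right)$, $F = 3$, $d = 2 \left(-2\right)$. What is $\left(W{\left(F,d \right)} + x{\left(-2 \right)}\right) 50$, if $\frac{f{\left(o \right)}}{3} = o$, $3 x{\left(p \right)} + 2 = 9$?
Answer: $- \frac{1450}{3} \approx -483.33$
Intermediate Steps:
$d = -4$
$x{\left(p \right)} = \frac{7}{3}$ ($x{\left(p \right)} = - \frac{2}{3} + \frac{1}{3} \cdot 9 = - \frac{2}{3} + 3 = \frac{7}{3}$)
$f{\left(o \right)} = 3 o$
$W{\left(N,a \right)} = 4 N \left(N + a\right)$ ($W{\left(N,a \right)} = \left(N + 3 N\right) \left(a + N\right) = 4 N \left(N + a\right)$)
$\left(W{\left(F,d \right)} + x{\left(-2 \right)}\right) 50 = \left(4 \cdot 3 \left(3 - 4\right) + \frac{7}{3}\right) 50 = \left(4 \cdot 3 \left(-1\right) + \frac{7}{3}\right) 50 = \left(-12 + \frac{7}{3}\right) 50 = \left(- \frac{29}{3}\right) 50 = - \frac{1450}{3}$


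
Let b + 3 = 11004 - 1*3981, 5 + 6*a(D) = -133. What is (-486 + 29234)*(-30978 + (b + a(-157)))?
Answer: -689405788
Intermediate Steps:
a(D) = -23 (a(D) = -⅚ + (⅙)*(-133) = -⅚ - 133/6 = -23)
b = 7020 (b = -3 + (11004 - 1*3981) = -3 + (11004 - 3981) = -3 + 7023 = 7020)
(-486 + 29234)*(-30978 + (b + a(-157))) = (-486 + 29234)*(-30978 + (7020 - 23)) = 28748*(-30978 + 6997) = 28748*(-23981) = -689405788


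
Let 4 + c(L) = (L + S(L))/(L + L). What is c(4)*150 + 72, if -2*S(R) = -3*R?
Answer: -681/2 ≈ -340.50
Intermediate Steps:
S(R) = 3*R/2 (S(R) = -(-3)*R/2 = 3*R/2)
c(L) = -11/4 (c(L) = -4 + (L + 3*L/2)/(L + L) = -4 + (5*L/2)/((2*L)) = -4 + (5*L/2)*(1/(2*L)) = -4 + 5/4 = -11/4)
c(4)*150 + 72 = -11/4*150 + 72 = -825/2 + 72 = -681/2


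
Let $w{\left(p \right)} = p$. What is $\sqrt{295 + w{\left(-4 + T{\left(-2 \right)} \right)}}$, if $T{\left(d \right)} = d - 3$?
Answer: $\sqrt{286} \approx 16.912$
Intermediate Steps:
$T{\left(d \right)} = -3 + d$
$\sqrt{295 + w{\left(-4 + T{\left(-2 \right)} \right)}} = \sqrt{295 - 9} = \sqrt{286}$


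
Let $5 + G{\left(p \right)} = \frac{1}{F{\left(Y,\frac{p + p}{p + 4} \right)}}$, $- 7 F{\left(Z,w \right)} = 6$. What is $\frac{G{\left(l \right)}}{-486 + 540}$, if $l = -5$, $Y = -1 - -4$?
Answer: $- \frac{37}{324} \approx -0.1142$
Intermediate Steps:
$Y = 3$ ($Y = -1 + 4 = 3$)
$F{\left(Z,w \right)} = - \frac{6}{7}$ ($F{\left(Z,w \right)} = \left(- \frac{1}{7}\right) 6 = - \frac{6}{7}$)
$G{\left(p \right)} = - \frac{37}{6}$ ($G{\left(p \right)} = -5 + \frac{1}{- \frac{6}{7}} = -5 - \frac{7}{6} = - \frac{37}{6}$)
$\frac{G{\left(l \right)}}{-486 + 540} = \frac{1}{-486 + 540} \left(- \frac{37}{6}\right) = \frac{1}{54} \left(- \frac{37}{6}\right) = - \frac{37}{324}$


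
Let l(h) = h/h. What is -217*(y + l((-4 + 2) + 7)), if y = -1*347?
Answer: 75082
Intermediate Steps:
y = -347
l(h) = 1
-217*(y + l((-4 + 2) + 7)) = -217*(-347 + 1) = -217*(-346) = 75082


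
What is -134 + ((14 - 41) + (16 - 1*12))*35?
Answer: -939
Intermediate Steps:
-134 + ((14 - 41) + (16 - 1*12))*35 = -134 + (-27 + (16 - 12))*35 = -134 + (-27 + 4)*35 = -134 - 23*35 = -134 - 805 = -939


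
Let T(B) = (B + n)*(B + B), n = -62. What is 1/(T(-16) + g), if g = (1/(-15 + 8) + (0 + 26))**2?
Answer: 49/155065 ≈ 0.00031600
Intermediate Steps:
T(B) = 2*B*(-62 + B) (T(B) = (B - 62)*(B + B) = (-62 + B)*(2*B) = 2*B*(-62 + B))
g = 32761/49 (g = (1/(-7) + 26)**2 = (-1/7 + 26)**2 = (181/7)**2 = 32761/49 ≈ 668.59)
1/(T(-16) + g) = 1/(2*(-16)*(-62 - 16) + 32761/49) = 1/(2*(-16)*(-78) + 32761/49) = 1/(2496 + 32761/49) = 1/(155065/49) = 49/155065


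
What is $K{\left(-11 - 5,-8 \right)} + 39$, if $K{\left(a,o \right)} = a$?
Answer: $23$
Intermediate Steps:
$K{\left(-11 - 5,-8 \right)} + 39 = \left(-11 - 5\right) + 39 = -16 + 39 = 23$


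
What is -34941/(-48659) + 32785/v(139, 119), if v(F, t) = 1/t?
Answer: 9991525654/2561 ≈ 3.9014e+6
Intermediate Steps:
-34941/(-48659) + 32785/v(139, 119) = -34941/(-48659) + 32785/(1/119) = -34941*(-1/48659) + 32785/(1/119) = 1839/2561 + 32785*119 = 1839/2561 + 3901415 = 9991525654/2561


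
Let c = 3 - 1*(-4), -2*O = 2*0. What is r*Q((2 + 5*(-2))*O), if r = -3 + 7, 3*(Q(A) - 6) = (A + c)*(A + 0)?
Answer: 24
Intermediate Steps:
O = 0 (O = -0 = -½*0 = 0)
c = 7 (c = 3 + 4 = 7)
Q(A) = 6 + A*(7 + A)/3 (Q(A) = 6 + ((A + 7)*(A + 0))/3 = 6 + ((7 + A)*A)/3 = 6 + (A*(7 + A))/3 = 6 + A*(7 + A)/3)
r = 4
r*Q((2 + 5*(-2))*O) = 4*(6 + ((2 + 5*(-2))*0)²/3 + 7*((2 + 5*(-2))*0)/3) = 4*(6 + ((2 - 10)*0)²/3 + 7*((2 - 10)*0)/3) = 4*(6 + (-8*0)²/3 + 7*(-8*0)/3) = 4*(6 + (⅓)*0² + (7/3)*0) = 4*(6 + (⅓)*0 + 0) = 4*(6 + 0 + 0) = 4*6 = 24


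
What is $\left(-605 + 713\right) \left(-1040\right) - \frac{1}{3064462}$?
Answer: $- \frac{344200371841}{3064462} \approx -1.1232 \cdot 10^{5}$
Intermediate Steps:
$\left(-605 + 713\right) \left(-1040\right) - \frac{1}{3064462} = 108 \left(-1040\right) - \frac{1}{3064462} = -112320 - \frac{1}{3064462} = - \frac{344200371841}{3064462}$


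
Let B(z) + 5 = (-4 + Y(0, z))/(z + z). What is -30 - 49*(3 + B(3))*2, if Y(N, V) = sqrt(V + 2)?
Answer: 694/3 - 49*sqrt(5)/3 ≈ 194.81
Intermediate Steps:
Y(N, V) = sqrt(2 + V)
B(z) = -5 + (-4 + sqrt(2 + z))/(2*z) (B(z) = -5 + (-4 + sqrt(2 + z))/(z + z) = -5 + (-4 + sqrt(2 + z))/((2*z)) = -5 + (-4 + sqrt(2 + z))*(1/(2*z)) = -5 + (-4 + sqrt(2 + z))/(2*z))
-30 - 49*(3 + B(3))*2 = -30 - 49*(3 + (1/2)*(-4 + sqrt(2 + 3) - 10*3)/3)*2 = -30 - 49*(3 + (1/2)*(1/3)*(-4 + sqrt(5) - 30))*2 = -30 - 49*(3 + (1/2)*(1/3)*(-34 + sqrt(5)))*2 = -30 - 49*(3 + (-17/3 + sqrt(5)/6))*2 = -30 - 49*(-8/3 + sqrt(5)/6)*2 = -30 - 49*(-16/3 + sqrt(5)/3) = -30 + (784/3 - 49*sqrt(5)/3) = 694/3 - 49*sqrt(5)/3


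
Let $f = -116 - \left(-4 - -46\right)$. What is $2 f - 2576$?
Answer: $-2892$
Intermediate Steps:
$f = -158$ ($f = -116 - \left(-4 + 46\right) = -116 - 42 = -158$)
$2 f - 2576 = 2 \left(-158\right) - 2576 = -316 - 2576 = -2892$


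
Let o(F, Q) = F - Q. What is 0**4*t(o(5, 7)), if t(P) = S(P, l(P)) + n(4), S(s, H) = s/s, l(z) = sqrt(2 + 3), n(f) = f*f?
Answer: 0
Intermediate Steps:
n(f) = f**2
l(z) = sqrt(5)
S(s, H) = 1
t(P) = 17 (t(P) = 1 + 4**2 = 1 + 16 = 17)
0**4*t(o(5, 7)) = 0**4*17 = 0*17 = 0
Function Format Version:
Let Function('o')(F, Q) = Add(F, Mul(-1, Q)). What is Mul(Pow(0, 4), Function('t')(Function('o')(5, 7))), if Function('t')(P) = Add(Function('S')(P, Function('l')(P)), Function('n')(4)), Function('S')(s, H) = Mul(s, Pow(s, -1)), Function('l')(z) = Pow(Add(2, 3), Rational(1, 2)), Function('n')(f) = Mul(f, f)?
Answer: 0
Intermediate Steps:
Function('n')(f) = Pow(f, 2)
Function('l')(z) = Pow(5, Rational(1, 2))
Function('S')(s, H) = 1
Function('t')(P) = 17 (Function('t')(P) = Add(1, Pow(4, 2)) = Add(1, 16) = 17)
Mul(Pow(0, 4), Function('t')(Function('o')(5, 7))) = Mul(Pow(0, 4), 17) = Mul(0, 17) = 0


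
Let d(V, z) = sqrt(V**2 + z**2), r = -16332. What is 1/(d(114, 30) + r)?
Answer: -1361/22226694 - sqrt(386)/44453388 ≈ -6.1675e-5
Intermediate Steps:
1/(d(114, 30) + r) = 1/(sqrt(114**2 + 30**2) - 16332) = 1/(sqrt(12996 + 900) - 16332) = 1/(sqrt(13896) - 16332) = 1/(6*sqrt(386) - 16332) = 1/(-16332 + 6*sqrt(386))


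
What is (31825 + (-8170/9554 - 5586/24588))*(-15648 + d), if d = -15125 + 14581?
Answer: -5043724277102368/9788073 ≈ -5.1529e+8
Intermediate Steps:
d = -544
(31825 + (-8170/9554 - 5586/24588))*(-15648 + d) = (31825 + (-8170/9554 - 5586/24588))*(-15648 - 544) = (31825 + (-8170*1/9554 - 5586*1/24588))*(-16192) = (31825 + (-4085/4777 - 931/4098))*(-16192) = (31825 - 21187717/19576146)*(-16192) = (622989658733/19576146)*(-16192) = -5043724277102368/9788073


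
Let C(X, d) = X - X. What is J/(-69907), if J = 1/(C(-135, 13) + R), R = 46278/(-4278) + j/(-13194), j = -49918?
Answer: 4703661/2313005498858 ≈ 2.0336e-6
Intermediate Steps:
C(X, d) = 0
R = -33086894/4703661 (R = 46278/(-4278) - 49918/(-13194) = 46278*(-1/4278) - 49918*(-1/13194) = -7713/713 + 24959/6597 = -33086894/4703661 ≈ -7.0343)
J = -4703661/33086894 (J = 1/(0 - 33086894/4703661) = 1/(-33086894/4703661) = -4703661/33086894 ≈ -0.14216)
J/(-69907) = -4703661/33086894/(-69907) = -4703661/33086894*(-1/69907) = 4703661/2313005498858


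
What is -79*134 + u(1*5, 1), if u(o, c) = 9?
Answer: -10577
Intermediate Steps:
-79*134 + u(1*5, 1) = -79*134 + 9 = -10586 + 9 = -10577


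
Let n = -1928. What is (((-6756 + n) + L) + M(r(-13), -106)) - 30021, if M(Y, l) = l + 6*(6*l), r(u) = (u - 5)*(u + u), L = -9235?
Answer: -51862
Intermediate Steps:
r(u) = 2*u*(-5 + u) (r(u) = (-5 + u)*(2*u) = 2*u*(-5 + u))
M(Y, l) = 37*l (M(Y, l) = l + 36*l = 37*l)
(((-6756 + n) + L) + M(r(-13), -106)) - 30021 = (((-6756 - 1928) - 9235) + 37*(-106)) - 30021 = ((-8684 - 9235) - 3922) - 30021 = (-17919 - 3922) - 30021 = -21841 - 30021 = -51862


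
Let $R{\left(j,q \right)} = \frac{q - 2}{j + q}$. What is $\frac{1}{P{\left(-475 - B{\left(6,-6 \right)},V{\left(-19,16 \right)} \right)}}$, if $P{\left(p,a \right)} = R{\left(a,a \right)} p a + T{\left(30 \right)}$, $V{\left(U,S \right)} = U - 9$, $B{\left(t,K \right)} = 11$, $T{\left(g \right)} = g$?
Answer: $\frac{1}{7320} \approx 0.00013661$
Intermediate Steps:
$V{\left(U,S \right)} = -9 + U$
$R{\left(j,q \right)} = \frac{-2 + q}{j + q}$
$P{\left(p,a \right)} = 30 + \frac{p \left(-2 + a\right)}{2}$ ($P{\left(p,a \right)} = \frac{-2 + a}{a + a} p a + 30 = \frac{-2 + a}{2 a} p a + 30 = \frac{p \left(-2 + a\right)}{2 a} a + 30 = \frac{p \left(-2 + a\right)}{2} + 30 = 30 + \frac{p \left(-2 + a\right)}{2}$)
$\frac{1}{P{\left(-475 - B{\left(6,-6 \right)},V{\left(-19,16 \right)} \right)}} = \frac{1}{30 + \frac{\left(-475 - 11\right) \left(-2 - 28\right)}{2}} = \frac{1}{30 + \frac{1}{2} \left(-486\right) \left(-30\right)} = \frac{1}{30 + 7290} = \frac{1}{7320}$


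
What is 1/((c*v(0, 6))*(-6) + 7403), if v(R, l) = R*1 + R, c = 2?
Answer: 1/7403 ≈ 0.00013508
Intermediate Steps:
v(R, l) = 2*R (v(R, l) = R + R = 2*R)
1/((c*v(0, 6))*(-6) + 7403) = 1/((2*(2*0))*(-6) + 7403) = 1/((2*0)*(-6) + 7403) = 1/(0*(-6) + 7403) = 1/(0 + 7403) = 1/7403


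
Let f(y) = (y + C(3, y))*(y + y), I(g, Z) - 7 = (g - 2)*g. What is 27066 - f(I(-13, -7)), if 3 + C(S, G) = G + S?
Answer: -136150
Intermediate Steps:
C(S, G) = -3 + G + S (C(S, G) = -3 + (G + S) = -3 + G + S)
I(g, Z) = 7 + g*(-2 + g) (I(g, Z) = 7 + (g - 2)*g = 7 + (-2 + g)*g = 7 + g*(-2 + g))
f(y) = 4*y**2 (f(y) = (y + (-3 + y + 3))*(y + y) = (y + y)*(2*y) = (2*y)*(2*y) = 4*y**2)
27066 - f(I(-13, -7)) = 27066 - 4*(7 + (-13)**2 - 2*(-13))**2 = 27066 - 4*(7 + 169 + 26)**2 = 27066 - 4*202**2 = 27066 - 4*40804 = 27066 - 1*163216 = 27066 - 163216 = -136150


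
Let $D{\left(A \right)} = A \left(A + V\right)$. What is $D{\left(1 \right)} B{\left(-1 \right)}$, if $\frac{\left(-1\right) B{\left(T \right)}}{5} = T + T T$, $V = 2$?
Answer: $0$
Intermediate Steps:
$B{\left(T \right)} = - 5 T - 5 T^{2}$ ($B{\left(T \right)} = - 5 \left(T + T T\right) = - 5 \left(T + T^{2}\right) = - 5 T - 5 T^{2}$)
$D{\left(A \right)} = A \left(2 + A\right)$ ($D{\left(A \right)} = A \left(A + 2\right) = A \left(2 + A\right)$)
$D{\left(1 \right)} B{\left(-1 \right)} = 1 \left(2 + 1\right) \left(\left(-5\right) \left(-1\right) \left(1 - 1\right)\right) = 1 \cdot 3 \left(\left(-5\right) \left(-1\right) 0\right) = 3 \cdot 0 = 0$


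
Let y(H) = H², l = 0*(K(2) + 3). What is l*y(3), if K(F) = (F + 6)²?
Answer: 0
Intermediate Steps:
K(F) = (6 + F)²
l = 0 (l = 0*((6 + 2)² + 3) = 0*(8² + 3) = 0*(64 + 3) = 0*67 = 0)
l*y(3) = 0*3² = 0*9 = 0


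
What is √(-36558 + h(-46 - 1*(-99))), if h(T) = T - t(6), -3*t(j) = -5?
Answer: 148*I*√15/3 ≈ 191.07*I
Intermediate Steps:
t(j) = 5/3 (t(j) = -⅓*(-5) = 5/3)
h(T) = -5/3 + T (h(T) = T - 1*5/3 = T - 5/3 = -5/3 + T)
√(-36558 + h(-46 - 1*(-99))) = √(-36558 + (-5/3 + (-46 - 1*(-99)))) = √(-36558 + (-5/3 + (-46 + 99))) = √(-36558 + (-5/3 + 53)) = √(-36558 + 154/3) = √(-109520/3) = 148*I*√15/3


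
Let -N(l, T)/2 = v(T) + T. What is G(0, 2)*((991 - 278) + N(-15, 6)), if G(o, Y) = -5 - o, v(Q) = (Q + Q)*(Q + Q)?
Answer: -2065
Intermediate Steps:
v(Q) = 4*Q**2 (v(Q) = (2*Q)*(2*Q) = 4*Q**2)
N(l, T) = -8*T**2 - 2*T (N(l, T) = -2*(4*T**2 + T) = -2*(T + 4*T**2) = -8*T**2 - 2*T)
G(0, 2)*((991 - 278) + N(-15, 6)) = (-5 - 1*0)*((991 - 278) + 2*6*(-1 - 4*6)) = (-5 + 0)*(713 + 2*6*(-1 - 24)) = -5*(713 + 2*6*(-25)) = -5*(713 - 300) = -5*413 = -2065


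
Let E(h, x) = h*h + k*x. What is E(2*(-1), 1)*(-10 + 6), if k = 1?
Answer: -20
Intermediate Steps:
E(h, x) = x + h**2 (E(h, x) = h*h + 1*x = h**2 + x = x + h**2)
E(2*(-1), 1)*(-10 + 6) = (1 + (2*(-1))**2)*(-10 + 6) = (1 + (-2)**2)*(-4) = (1 + 4)*(-4) = 5*(-4) = -20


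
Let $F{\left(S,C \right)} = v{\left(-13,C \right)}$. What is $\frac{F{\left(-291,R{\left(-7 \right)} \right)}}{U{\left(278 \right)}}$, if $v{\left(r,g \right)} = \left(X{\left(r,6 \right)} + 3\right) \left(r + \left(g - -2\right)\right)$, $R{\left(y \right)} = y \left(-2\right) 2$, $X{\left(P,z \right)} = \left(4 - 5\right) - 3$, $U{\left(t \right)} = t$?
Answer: $- \frac{17}{278} \approx -0.061151$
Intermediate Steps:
$X{\left(P,z \right)} = -4$ ($X{\left(P,z \right)} = -1 - 3 = -4$)
$R{\left(y \right)} = - 4 y$ ($R{\left(y \right)} = - 2 y 2 = - 4 y$)
$v{\left(r,g \right)} = -2 - g - r$ ($v{\left(r,g \right)} = \left(-4 + 3\right) \left(r + \left(g - -2\right)\right) = - (r + \left(g + 2\right)) = - (r + \left(2 + g\right)) = - (2 + g + r) = -2 - g - r$)
$F{\left(S,C \right)} = 11 - C$ ($F{\left(S,C \right)} = -2 - C - -13 = -2 - C + 13 = 11 - C$)
$\frac{F{\left(-291,R{\left(-7 \right)} \right)}}{U{\left(278 \right)}} = \frac{11 - \left(-4\right) \left(-7\right)}{278} = \left(11 - 28\right) \frac{1}{278} = \left(-17\right) \frac{1}{278} = - \frac{17}{278}$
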